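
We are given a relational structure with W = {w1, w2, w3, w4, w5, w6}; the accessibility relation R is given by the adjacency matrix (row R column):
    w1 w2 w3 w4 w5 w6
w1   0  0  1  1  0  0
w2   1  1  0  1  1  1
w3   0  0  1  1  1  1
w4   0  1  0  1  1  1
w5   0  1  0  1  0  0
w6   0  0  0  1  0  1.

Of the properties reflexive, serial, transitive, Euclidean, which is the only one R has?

serial

Reflexive: no — w1 is not related to itself.
Serial: yes — every world has a successor (e.g. w1 R w3).
Transitive: no — w1 R w3 and w3 R w5, but not w1 R w5.
Euclidean: no — w1 R w4 and w1 R w3, but not w4 R w3.
Only serial holds.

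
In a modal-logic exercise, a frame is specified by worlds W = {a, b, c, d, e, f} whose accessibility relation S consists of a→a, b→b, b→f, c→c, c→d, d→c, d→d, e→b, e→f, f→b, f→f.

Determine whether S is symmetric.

No

Symmetric: no — e S b but not b S e.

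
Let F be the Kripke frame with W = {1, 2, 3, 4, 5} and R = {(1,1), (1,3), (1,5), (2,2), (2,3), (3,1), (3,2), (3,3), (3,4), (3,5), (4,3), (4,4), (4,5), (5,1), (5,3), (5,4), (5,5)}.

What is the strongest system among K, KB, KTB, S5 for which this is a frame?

Symmetric (axiom B): yes — every pair in R has its reverse in R.
Reflexive (axiom T): yes — every world is R-related to itself.
Euclidean (axiom 5): no — 3 R 1 and 3 R 2, but not 1 R 2.
So F validates K, KB, KTB; S5 would additionally require R to be Euclidean. The strongest is KTB.

KTB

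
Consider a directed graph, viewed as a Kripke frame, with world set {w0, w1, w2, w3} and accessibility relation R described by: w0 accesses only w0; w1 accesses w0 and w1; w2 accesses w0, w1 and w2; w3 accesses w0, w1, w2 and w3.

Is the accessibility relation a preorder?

Yes

Reflexive: yes — every world is R-related to itself.
Transitive: yes — every two-step R-path is closed by a direct edge.
So R is a preorder.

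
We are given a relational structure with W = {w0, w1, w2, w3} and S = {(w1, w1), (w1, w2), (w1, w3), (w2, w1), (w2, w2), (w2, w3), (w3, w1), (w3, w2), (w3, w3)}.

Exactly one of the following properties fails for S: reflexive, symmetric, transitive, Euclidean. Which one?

reflexive

Reflexive: no — w0 is not related to itself.
Symmetric: yes — every pair in S has its reverse in S.
Transitive: yes — every two-step S-path is closed by a direct edge.
Euclidean: yes — any two successors of a common world are S-related.
Only reflexive fails.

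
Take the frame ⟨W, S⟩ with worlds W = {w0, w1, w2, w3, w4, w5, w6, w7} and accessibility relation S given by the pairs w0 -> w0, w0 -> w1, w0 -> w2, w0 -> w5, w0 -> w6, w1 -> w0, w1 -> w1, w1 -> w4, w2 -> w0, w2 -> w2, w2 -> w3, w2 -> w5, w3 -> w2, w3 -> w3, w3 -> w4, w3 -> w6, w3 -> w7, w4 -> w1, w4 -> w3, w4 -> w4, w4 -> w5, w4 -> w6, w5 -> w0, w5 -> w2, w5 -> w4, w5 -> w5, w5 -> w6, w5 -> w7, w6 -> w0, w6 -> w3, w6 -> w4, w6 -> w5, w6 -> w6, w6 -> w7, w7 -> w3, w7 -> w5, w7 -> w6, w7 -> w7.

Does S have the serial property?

Serial: yes — every world has a successor (e.g. w0 S w0).

Yes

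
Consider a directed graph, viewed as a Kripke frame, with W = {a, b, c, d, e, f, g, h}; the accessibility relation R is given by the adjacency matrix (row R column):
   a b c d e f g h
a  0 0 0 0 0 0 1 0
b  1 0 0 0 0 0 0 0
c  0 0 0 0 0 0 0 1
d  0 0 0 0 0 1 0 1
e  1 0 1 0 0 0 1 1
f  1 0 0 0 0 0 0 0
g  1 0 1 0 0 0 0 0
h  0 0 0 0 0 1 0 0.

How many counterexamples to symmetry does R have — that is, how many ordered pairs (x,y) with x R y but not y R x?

Enumerating: (b,a), (c,h), (d,f), (d,h), (e,a), (e,c), (e,g), (e,h), (f,a), (g,c), (h,f).

11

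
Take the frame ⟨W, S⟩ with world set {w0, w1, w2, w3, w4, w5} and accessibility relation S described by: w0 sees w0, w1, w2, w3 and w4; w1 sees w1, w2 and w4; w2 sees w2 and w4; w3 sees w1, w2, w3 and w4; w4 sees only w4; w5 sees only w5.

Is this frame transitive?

Yes

Transitive: yes — every two-step S-path is closed by a direct edge.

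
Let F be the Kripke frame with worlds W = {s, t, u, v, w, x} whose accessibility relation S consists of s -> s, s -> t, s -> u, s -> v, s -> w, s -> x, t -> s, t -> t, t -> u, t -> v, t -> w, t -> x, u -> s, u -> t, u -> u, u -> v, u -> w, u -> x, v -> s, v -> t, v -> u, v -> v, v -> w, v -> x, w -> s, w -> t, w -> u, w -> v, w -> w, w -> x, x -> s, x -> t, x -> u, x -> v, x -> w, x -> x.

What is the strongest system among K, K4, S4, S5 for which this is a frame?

S5

Transitive (axiom 4): yes — every two-step S-path is closed by a direct edge.
Reflexive (axiom T): yes — every world is S-related to itself.
Euclidean (axiom 5): yes — any two successors of a common world are S-related.
So F validates K, K4, S4, S5. The strongest is S5.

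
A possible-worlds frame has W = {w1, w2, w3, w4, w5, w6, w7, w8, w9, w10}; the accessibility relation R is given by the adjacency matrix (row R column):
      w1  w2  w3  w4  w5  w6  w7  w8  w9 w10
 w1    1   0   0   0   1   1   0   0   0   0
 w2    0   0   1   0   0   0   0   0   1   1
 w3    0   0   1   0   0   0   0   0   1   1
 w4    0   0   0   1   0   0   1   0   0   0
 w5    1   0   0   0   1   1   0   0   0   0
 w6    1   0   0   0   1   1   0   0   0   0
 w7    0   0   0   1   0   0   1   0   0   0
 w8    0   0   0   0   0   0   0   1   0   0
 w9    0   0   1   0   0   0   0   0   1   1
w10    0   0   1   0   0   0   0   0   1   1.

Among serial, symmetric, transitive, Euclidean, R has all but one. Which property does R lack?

symmetric

Serial: yes — every world has a successor (e.g. w1 R w1).
Symmetric: no — w2 R w10 but not w10 R w2.
Transitive: yes — every two-step R-path is closed by a direct edge.
Euclidean: yes — any two successors of a common world are R-related.
Only symmetric fails.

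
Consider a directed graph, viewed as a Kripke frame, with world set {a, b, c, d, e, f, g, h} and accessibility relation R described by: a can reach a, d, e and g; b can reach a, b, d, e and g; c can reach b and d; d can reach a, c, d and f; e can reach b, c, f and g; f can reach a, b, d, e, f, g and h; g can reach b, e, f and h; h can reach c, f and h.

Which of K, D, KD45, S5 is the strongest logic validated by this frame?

D

Serial (axiom D): yes — every world has a successor (e.g. a R a).
Euclidean (axiom 5): no — a R d and a R e, but not d R e.
Transitive (axiom 4): no — a R d and d R c, but not a R c.
Reflexive (axiom T): no — c is not related to itself.
So F validates K, D; KD45 would additionally require R to be Euclidean and transitive. The strongest is D.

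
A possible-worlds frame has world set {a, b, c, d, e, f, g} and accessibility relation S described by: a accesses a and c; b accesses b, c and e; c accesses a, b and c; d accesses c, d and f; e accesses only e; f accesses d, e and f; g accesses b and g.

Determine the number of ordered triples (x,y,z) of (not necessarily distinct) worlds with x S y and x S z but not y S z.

Enumerating: (b,c,e), (b,e,b), (b,e,c), (c,a,b), (c,b,a), (d,c,d), (d,c,f), (d,f,c), (f,d,e), (f,e,d), (f,e,f), (g,b,g).

12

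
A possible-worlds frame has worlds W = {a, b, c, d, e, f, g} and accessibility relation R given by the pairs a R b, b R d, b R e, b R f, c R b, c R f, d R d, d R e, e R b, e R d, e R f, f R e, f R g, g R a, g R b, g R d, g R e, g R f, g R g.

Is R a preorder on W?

Reflexive: no — a is not related to itself.
Transitive: no — a R b and b R d, but not a R d.
So R is not a preorder.

No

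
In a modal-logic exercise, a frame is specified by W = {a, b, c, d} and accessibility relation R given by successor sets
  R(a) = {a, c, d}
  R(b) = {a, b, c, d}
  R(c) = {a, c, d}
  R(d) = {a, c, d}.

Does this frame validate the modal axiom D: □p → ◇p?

Yes

The schema D characterises exactly the serial frames.
Serial: yes — every world has a successor (e.g. a R a).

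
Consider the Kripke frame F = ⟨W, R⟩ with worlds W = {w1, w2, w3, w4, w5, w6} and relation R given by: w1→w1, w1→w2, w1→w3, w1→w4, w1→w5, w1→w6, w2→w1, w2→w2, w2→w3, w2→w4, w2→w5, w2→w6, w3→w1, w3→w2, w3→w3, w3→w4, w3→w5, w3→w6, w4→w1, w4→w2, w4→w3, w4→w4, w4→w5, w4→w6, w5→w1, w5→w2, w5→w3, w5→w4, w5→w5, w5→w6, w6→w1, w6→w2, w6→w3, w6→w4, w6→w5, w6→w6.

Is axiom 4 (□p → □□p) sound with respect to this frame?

The schema 4 characterises exactly the transitive frames.
Transitive: yes — every two-step R-path is closed by a direct edge.

Yes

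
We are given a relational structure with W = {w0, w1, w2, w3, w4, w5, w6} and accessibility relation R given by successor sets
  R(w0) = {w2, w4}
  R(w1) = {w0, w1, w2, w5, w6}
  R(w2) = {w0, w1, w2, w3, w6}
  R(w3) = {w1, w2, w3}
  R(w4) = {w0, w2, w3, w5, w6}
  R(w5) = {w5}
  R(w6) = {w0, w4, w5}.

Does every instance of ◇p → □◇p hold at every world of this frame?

By correspondence theory, 5 is valid on a frame iff R is Euclidean.
Euclidean: no — w0 R w2 and w0 R w4, but not w2 R w4.

No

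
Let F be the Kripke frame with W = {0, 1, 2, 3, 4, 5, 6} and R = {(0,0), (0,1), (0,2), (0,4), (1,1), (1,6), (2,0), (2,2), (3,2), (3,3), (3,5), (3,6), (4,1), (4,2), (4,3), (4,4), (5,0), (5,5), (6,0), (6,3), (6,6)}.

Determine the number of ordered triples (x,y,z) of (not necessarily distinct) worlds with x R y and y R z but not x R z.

21

Enumerating: (0,1,6), (0,4,3), (1,6,0), (1,6,3), (2,0,1), (2,0,4), (3,2,0), (3,5,0), (3,6,0), (4,1,6), (4,2,0), (4,3,5), … and 9 more.
Total: 21.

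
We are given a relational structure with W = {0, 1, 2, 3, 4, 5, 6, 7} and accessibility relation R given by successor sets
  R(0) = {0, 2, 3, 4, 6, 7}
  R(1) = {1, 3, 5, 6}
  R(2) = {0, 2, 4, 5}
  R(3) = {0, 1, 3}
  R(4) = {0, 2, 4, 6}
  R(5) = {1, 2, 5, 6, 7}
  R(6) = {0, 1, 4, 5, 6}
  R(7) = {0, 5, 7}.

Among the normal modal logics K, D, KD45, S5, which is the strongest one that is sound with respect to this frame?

D

Serial (axiom D): yes — every world has a successor (e.g. 0 R 0).
Euclidean (axiom 5): no — 0 R 2 and 0 R 3, but not 2 R 3.
Transitive (axiom 4): no — 0 R 2 and 2 R 5, but not 0 R 5.
Reflexive (axiom T): yes — every world is R-related to itself.
So F validates K, D; KD45 would additionally require R to be Euclidean and transitive. The strongest is D.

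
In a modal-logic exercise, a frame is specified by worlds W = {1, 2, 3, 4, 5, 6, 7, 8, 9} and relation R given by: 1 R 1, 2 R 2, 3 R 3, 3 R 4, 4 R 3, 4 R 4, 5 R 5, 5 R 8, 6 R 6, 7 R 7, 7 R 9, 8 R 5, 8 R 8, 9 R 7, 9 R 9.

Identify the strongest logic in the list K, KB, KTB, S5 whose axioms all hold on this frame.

S5

Symmetric (axiom B): yes — every pair in R has its reverse in R.
Reflexive (axiom T): yes — every world is R-related to itself.
Euclidean (axiom 5): yes — any two successors of a common world are R-related.
So F validates K, KB, KTB, S5. The strongest is S5.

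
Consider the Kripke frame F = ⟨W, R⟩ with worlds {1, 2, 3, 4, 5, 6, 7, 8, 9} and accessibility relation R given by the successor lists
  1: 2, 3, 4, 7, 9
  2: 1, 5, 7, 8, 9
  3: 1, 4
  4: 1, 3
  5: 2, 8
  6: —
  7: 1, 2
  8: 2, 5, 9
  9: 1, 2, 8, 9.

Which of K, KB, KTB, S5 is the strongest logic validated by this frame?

KB

Symmetric (axiom B): yes — every pair in R has its reverse in R.
Reflexive (axiom T): no — 1 is not related to itself.
Euclidean (axiom 5): no — 1 R 2 and 1 R 3, but not 2 R 3.
So F validates K, KB; KTB would additionally require R to be reflexive. The strongest is KB.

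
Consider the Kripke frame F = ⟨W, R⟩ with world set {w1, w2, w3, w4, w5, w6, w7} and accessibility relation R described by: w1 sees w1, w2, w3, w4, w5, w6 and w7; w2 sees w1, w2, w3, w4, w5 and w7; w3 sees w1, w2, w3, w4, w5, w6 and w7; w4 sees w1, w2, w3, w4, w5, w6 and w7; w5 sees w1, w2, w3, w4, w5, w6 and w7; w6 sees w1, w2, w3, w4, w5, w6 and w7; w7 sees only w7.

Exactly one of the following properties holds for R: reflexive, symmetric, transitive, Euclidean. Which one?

reflexive

Reflexive: yes — every world is R-related to itself.
Symmetric: no — w1 R w7 but not w7 R w1.
Transitive: no — w2 R w1 and w1 R w6, but not w2 R w6.
Euclidean: no — w1 R w2 and w1 R w6, but not w2 R w6.
Only reflexive holds.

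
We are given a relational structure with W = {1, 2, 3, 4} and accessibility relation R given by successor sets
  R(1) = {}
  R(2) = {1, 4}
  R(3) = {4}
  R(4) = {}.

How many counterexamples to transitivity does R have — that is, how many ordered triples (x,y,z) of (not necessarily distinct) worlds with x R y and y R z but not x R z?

R is transitive; there are no such tuples.

0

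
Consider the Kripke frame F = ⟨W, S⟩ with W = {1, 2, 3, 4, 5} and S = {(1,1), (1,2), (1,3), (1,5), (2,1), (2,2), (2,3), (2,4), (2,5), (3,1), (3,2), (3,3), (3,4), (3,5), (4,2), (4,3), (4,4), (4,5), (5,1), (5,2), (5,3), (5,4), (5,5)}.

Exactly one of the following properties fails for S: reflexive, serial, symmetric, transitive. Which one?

Reflexive: yes — every world is S-related to itself.
Serial: yes — every world has a successor (e.g. 1 S 1).
Symmetric: yes — every pair in S has its reverse in S.
Transitive: no — 1 S 2 and 2 S 4, but not 1 S 4.
Only transitive fails.

transitive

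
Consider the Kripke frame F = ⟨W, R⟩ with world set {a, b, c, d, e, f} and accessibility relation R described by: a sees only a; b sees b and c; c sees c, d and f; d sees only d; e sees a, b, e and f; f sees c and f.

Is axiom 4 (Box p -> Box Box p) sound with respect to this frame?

By correspondence theory, 4 is valid on a frame iff R is transitive.
Transitive: no — b R c and c R d, but not b R d.

No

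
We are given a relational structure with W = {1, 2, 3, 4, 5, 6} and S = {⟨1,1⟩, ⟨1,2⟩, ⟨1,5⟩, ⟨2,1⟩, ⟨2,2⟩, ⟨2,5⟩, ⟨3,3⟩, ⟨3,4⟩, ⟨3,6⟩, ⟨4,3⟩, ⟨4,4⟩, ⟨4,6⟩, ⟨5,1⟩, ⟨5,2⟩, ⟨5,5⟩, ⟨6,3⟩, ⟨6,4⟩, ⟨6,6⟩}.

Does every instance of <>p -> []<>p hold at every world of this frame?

Yes

By correspondence theory, 5 is valid on a frame iff S is Euclidean.
Euclidean: yes — any two successors of a common world are S-related.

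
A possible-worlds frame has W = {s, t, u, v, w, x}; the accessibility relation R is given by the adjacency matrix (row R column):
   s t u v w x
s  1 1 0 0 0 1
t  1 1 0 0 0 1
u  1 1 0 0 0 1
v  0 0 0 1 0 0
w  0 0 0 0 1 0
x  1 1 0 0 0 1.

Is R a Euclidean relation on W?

Euclidean: yes — any two successors of a common world are R-related.

Yes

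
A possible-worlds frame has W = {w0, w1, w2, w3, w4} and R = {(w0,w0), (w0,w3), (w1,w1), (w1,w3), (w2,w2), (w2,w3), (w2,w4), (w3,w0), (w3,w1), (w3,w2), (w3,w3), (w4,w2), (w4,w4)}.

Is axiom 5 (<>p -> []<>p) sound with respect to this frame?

No

Axiom 5 corresponds to the accessibility relation being Euclidean.
Euclidean: no — w2 R w3 and w2 R w4, but not w3 R w4.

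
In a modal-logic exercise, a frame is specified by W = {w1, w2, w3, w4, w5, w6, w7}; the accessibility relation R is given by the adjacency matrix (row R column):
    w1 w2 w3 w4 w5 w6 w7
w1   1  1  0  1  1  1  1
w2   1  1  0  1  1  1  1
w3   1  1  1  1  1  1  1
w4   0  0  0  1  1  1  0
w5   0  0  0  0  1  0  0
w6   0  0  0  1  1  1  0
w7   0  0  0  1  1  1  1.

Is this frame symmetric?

No

Symmetric: no — w1 R w4 but not w4 R w1.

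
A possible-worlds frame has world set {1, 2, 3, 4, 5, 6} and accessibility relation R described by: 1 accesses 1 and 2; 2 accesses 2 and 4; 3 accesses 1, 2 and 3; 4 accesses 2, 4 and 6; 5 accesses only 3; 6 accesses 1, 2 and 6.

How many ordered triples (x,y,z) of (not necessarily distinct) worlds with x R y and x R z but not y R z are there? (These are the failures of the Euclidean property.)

Enumerating: (1,2,1), (3,1,3), (3,2,1), (3,2,3), (4,2,6), (4,6,4), (6,1,6), (6,2,1), (6,2,6).

9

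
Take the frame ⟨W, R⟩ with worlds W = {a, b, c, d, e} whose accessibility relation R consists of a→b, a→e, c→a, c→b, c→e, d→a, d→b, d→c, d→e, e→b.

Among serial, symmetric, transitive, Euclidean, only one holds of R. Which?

Serial: no — b has no R-successor.
Symmetric: no — a R b but not b R a.
Transitive: yes — every two-step R-path is closed by a direct edge.
Euclidean: no — a R b and a R e, but not b R e.
Only transitive holds.

transitive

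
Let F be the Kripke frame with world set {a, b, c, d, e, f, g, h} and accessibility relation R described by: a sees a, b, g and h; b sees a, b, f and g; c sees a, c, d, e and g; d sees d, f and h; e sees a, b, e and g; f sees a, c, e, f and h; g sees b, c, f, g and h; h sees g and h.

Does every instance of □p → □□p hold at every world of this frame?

No

Axiom 4 corresponds to the accessibility relation being transitive.
Transitive: no — a R b and b R f, but not a R f.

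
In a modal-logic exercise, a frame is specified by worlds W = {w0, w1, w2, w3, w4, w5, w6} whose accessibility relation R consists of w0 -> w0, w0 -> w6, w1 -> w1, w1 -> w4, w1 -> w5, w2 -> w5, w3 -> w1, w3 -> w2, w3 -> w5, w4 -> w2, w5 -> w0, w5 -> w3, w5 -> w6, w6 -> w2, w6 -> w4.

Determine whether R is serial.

Yes

Serial: yes — every world has a successor (e.g. w0 R w0).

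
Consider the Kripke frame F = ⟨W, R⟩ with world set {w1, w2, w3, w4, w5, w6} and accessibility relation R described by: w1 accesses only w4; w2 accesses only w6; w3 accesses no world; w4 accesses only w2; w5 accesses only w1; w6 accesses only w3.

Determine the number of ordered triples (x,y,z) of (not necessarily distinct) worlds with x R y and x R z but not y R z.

5

Enumerating: (w1,w4,w4), (w2,w6,w6), (w4,w2,w2), (w5,w1,w1), (w6,w3,w3).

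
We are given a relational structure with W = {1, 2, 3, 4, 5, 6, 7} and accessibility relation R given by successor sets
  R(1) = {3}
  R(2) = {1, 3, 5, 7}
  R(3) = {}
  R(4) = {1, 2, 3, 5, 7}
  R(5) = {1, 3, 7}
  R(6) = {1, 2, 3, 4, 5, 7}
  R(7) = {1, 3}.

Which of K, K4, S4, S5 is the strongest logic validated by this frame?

Transitive (axiom 4): yes — every two-step R-path is closed by a direct edge.
Reflexive (axiom T): no — 1 is not related to itself.
Euclidean (axiom 5): no — 2 R 1 and 2 R 5, but not 1 R 5.
So F validates K, K4; S4 would additionally require R to be reflexive. The strongest is K4.

K4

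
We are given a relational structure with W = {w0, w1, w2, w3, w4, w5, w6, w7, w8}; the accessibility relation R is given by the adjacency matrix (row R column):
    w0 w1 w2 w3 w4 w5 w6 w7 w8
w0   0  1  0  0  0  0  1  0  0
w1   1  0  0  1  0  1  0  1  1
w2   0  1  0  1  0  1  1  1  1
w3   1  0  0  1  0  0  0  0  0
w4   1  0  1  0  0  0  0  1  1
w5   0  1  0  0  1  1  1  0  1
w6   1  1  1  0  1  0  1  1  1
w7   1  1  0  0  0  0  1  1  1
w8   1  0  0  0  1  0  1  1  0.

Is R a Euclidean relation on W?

Euclidean: no — w0 R w1 and w0 R w6, but not w1 R w6.

No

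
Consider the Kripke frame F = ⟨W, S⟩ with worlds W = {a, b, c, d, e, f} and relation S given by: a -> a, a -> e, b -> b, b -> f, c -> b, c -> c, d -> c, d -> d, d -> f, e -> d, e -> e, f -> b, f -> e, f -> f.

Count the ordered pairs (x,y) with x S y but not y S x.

6

Enumerating: (a,e), (c,b), (d,c), (d,f), (e,d), (f,e).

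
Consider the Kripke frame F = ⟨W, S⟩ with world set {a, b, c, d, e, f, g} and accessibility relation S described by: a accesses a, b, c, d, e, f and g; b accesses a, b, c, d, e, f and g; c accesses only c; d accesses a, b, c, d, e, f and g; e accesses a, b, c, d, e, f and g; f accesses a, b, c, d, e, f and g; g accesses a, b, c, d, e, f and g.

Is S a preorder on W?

Yes

Reflexive: yes — every world is S-related to itself.
Transitive: yes — every two-step S-path is closed by a direct edge.
So S is a preorder.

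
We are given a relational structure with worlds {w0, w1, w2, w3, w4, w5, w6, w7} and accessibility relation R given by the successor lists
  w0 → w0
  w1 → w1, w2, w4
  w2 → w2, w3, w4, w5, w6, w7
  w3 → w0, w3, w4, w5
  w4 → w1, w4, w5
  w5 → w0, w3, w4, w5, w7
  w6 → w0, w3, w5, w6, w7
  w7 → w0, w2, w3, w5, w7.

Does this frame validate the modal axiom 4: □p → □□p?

Axiom 4 corresponds to the accessibility relation being transitive.
Transitive: no — w1 R w2 and w2 R w3, but not w1 R w3.

No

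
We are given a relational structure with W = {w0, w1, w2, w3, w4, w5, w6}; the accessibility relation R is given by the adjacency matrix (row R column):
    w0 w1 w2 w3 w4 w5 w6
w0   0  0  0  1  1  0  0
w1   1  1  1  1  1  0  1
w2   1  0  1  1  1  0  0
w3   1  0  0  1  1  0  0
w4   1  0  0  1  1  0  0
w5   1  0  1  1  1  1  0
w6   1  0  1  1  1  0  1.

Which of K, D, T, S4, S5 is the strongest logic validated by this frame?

D

Serial (axiom D): yes — every world has a successor (e.g. w0 R w3).
Reflexive (axiom T): no — w0 is not related to itself.
Transitive (axiom 4): no — w0 R w3 and w3 R w0, but not w0 R w0.
Euclidean (axiom 5): no — w1 R w0 and w1 R w2, but not w0 R w2.
So F validates K, D; T would additionally require R to be reflexive. The strongest is D.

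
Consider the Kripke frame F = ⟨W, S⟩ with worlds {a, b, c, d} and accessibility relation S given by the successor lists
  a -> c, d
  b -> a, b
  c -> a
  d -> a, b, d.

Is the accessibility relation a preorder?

No

Reflexive: no — a is not related to itself.
Transitive: no — a S d and d S b, but not a S b.
So S is not a preorder.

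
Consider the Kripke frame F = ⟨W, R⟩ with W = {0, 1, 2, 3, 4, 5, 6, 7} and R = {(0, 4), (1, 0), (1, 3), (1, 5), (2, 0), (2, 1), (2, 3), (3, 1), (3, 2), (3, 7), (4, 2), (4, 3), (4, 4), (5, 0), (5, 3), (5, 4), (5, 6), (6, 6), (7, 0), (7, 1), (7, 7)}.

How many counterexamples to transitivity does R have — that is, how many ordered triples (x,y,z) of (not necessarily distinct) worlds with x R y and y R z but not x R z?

29

Enumerating: (0,4,2), (0,4,3), (1,0,4), (1,3,1), (1,3,2), (1,3,7), (1,5,4), (1,5,6), (2,0,4), (2,1,5), (2,3,2), (2,3,7), … and 17 more.
Total: 29.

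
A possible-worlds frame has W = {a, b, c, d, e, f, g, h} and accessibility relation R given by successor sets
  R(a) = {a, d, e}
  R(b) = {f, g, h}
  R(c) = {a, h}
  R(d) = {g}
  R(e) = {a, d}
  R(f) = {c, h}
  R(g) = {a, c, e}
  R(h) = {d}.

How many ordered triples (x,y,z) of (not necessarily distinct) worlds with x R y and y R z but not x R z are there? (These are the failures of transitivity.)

Enumerating: (a,d,g), (b,f,c), (b,g,a), (b,g,c), (b,g,e), (b,h,d), (c,a,d), (c,a,e), (c,h,d), (d,g,a), (d,g,c), (d,g,e), … and 8 more.
Total: 20.

20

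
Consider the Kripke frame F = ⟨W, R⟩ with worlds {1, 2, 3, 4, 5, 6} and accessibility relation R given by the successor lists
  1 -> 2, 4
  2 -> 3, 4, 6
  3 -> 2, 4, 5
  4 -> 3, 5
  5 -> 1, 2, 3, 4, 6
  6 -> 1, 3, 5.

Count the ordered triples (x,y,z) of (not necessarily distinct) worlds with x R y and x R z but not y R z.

Enumerating: (1,2,2), (1,4,2), (1,4,4), (2,3,3), (2,3,6), (2,4,4), (2,4,6), (2,6,4), (2,6,6), (3,2,2), (3,2,5), (3,4,2), … and 25 more.
Total: 37.

37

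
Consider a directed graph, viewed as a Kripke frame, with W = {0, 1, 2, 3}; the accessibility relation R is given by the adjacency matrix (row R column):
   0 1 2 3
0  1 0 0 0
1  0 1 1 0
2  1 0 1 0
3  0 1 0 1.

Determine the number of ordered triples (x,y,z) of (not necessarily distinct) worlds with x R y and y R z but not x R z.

Enumerating: (1,2,0), (3,1,2).

2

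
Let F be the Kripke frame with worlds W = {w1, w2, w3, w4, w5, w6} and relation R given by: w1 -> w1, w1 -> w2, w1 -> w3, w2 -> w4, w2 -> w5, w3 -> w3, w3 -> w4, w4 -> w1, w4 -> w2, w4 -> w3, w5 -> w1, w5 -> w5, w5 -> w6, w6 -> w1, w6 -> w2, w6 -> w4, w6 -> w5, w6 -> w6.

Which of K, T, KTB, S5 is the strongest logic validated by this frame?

Reflexive (axiom T): no — w2 is not related to itself.
Symmetric (axiom B): no — w1 R w2 but not w2 R w1.
Euclidean (axiom 5): no — w1 R w2 and w1 R w3, but not w2 R w3.
So F validates K; T would additionally require R to be reflexive. The strongest is K.

K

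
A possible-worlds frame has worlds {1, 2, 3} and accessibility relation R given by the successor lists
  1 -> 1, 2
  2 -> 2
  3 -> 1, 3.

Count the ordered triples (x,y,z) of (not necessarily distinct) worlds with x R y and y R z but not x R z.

Enumerating: (3,1,2).

1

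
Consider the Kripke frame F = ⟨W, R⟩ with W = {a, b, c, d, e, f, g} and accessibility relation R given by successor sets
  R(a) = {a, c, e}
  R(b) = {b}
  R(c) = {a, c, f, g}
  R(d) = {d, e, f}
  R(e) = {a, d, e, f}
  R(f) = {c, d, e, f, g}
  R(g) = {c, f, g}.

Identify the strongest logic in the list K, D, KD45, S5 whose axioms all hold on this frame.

D

Serial (axiom D): yes — every world has a successor (e.g. a R a).
Euclidean (axiom 5): no — a R c and a R e, but not c R e.
Transitive (axiom 4): no — a R c and c R f, but not a R f.
Reflexive (axiom T): yes — every world is R-related to itself.
So F validates K, D; KD45 would additionally require R to be Euclidean and transitive. The strongest is D.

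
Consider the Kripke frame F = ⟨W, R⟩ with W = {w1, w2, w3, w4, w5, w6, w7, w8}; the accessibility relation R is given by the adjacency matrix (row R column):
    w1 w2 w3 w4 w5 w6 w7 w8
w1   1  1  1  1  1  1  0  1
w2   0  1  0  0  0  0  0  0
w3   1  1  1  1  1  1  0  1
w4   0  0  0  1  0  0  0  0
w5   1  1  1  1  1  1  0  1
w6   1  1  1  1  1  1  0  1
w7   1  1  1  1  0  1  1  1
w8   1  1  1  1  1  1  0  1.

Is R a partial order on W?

Reflexive: yes — every world is R-related to itself.
Transitive: no — w7 R w1 and w1 R w5, but not w7 R w5.
Antisymmetric: no — w1 R w3 and w3 R w1 with w1 ≠ w3.
So R is not a partial order.

No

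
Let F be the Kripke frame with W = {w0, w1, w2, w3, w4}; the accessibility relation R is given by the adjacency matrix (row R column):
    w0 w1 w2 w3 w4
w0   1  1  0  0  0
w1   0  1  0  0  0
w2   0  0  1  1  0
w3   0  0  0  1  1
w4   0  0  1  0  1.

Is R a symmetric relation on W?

Symmetric: no — w0 R w1 but not w1 R w0.

No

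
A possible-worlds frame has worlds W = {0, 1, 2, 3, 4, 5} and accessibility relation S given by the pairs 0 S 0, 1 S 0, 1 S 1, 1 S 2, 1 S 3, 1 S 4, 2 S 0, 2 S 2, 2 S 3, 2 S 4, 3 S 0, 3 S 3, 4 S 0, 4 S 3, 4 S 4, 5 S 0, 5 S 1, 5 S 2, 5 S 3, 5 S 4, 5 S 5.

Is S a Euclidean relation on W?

Euclidean: no — 1 S 0 and 1 S 2, but not 0 S 2.

No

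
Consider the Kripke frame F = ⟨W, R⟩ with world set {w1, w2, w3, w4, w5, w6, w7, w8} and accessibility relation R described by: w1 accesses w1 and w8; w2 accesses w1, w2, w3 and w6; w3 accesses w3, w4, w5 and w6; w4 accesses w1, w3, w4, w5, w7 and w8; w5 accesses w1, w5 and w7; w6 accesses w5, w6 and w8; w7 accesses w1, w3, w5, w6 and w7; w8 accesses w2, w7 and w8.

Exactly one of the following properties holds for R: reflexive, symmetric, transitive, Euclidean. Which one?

reflexive

Reflexive: yes — every world is R-related to itself.
Symmetric: no — w1 R w8 but not w8 R w1.
Transitive: no — w1 R w8 and w8 R w2, but not w1 R w2.
Euclidean: no — w2 R w1 and w2 R w3, but not w1 R w3.
Only reflexive holds.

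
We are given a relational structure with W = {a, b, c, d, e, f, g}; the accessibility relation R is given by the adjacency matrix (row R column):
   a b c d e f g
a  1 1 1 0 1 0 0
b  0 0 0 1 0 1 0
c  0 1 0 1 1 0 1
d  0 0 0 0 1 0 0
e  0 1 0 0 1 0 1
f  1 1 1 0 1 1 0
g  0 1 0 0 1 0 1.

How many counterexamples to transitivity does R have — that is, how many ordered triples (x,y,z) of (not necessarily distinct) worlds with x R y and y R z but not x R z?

21

Enumerating: (a,b,d), (a,b,f), (a,c,d), (a,c,g), (a,e,g), (b,d,e), (b,f,a), (b,f,b), (b,f,c), (b,f,e), (c,b,f), (d,e,b), … and 9 more.
Total: 21.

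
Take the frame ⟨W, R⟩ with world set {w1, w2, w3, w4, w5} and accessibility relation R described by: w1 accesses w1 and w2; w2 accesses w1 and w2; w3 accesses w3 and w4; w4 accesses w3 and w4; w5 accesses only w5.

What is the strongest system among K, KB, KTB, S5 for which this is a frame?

Symmetric (axiom B): yes — every pair in R has its reverse in R.
Reflexive (axiom T): yes — every world is R-related to itself.
Euclidean (axiom 5): yes — any two successors of a common world are R-related.
So F validates K, KB, KTB, S5. The strongest is S5.

S5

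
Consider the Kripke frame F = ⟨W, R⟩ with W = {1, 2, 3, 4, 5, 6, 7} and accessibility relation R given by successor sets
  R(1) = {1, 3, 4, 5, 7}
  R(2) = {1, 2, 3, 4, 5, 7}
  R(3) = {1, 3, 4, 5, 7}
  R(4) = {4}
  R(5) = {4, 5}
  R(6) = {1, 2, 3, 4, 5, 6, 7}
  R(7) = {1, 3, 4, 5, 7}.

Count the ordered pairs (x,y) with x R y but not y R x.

Enumerating: (1,4), (1,5), (2,1), (2,3), (2,4), (2,5), (2,7), (3,4), (3,5), (5,4), (6,1), (6,2), (6,3), (6,4), (6,5), (6,7), (7,4), (7,5).

18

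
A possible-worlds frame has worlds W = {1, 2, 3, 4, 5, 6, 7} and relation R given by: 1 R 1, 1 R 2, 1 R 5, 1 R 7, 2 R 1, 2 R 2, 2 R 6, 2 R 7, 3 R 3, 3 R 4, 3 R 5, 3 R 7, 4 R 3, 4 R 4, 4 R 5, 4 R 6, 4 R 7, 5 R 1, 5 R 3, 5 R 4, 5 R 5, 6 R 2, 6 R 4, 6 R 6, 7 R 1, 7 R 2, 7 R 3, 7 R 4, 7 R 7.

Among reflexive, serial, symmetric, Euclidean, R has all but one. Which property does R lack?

Reflexive: yes — every world is R-related to itself.
Serial: yes — every world has a successor (e.g. 1 R 1).
Symmetric: yes — every pair in R has its reverse in R.
Euclidean: no — 1 R 2 and 1 R 5, but not 2 R 5.
Only Euclidean fails.

Euclidean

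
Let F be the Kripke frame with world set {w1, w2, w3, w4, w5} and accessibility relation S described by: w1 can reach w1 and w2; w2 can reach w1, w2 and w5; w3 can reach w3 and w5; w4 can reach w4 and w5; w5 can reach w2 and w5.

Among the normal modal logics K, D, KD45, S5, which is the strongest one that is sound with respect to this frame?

D

Serial (axiom D): yes — every world has a successor (e.g. w1 S w1).
Euclidean (axiom 5): no — w2 S w1 and w2 S w5, but not w1 S w5.
Transitive (axiom 4): no — w1 S w2 and w2 S w5, but not w1 S w5.
Reflexive (axiom T): yes — every world is S-related to itself.
So F validates K, D; KD45 would additionally require S to be Euclidean and transitive. The strongest is D.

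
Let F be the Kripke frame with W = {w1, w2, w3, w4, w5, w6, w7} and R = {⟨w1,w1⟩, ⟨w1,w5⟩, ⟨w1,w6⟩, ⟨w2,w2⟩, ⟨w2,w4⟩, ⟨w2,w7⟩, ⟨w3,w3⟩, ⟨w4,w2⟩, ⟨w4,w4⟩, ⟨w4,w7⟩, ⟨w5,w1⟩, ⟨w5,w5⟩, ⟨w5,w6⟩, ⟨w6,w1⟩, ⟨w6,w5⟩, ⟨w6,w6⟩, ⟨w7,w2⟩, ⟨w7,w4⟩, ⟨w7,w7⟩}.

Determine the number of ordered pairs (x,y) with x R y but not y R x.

R is symmetric; there are no such tuples.

0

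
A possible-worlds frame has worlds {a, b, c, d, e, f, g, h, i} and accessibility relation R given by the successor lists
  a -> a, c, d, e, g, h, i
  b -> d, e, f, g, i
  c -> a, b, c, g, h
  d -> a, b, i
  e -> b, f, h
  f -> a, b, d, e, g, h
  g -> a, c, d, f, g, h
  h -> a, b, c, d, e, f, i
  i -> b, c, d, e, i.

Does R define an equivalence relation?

Reflexive: no — b is not related to itself.
Symmetric: no — a R e but not e R a.
Transitive: no — a R c and c R b, but not a R b.
So R is not an equivalence relation.

No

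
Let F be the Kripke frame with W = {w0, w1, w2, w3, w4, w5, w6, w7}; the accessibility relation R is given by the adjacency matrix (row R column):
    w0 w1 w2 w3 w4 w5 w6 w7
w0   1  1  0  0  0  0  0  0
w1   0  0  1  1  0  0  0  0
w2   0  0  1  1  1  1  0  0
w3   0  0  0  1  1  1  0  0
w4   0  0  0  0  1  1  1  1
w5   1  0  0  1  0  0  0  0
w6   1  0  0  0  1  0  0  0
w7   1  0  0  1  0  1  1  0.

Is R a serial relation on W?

Serial: yes — every world has a successor (e.g. w0 R w0).

Yes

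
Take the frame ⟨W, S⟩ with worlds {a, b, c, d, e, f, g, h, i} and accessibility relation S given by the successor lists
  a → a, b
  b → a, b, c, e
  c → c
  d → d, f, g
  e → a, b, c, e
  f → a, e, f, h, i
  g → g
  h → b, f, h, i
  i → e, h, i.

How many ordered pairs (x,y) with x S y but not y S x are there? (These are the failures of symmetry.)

Enumerating: (b,c), (d,f), (d,g), (e,a), (e,c), (f,a), (f,e), (f,i), (h,b), (i,e).

10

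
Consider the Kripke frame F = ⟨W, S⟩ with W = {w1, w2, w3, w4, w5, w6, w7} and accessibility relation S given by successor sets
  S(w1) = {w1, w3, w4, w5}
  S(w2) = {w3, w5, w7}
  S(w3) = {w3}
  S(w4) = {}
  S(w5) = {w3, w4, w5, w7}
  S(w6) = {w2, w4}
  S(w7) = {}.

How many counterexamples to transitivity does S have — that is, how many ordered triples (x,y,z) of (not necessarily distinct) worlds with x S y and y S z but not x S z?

Enumerating: (w1,w5,w7), (w2,w5,w4), (w6,w2,w3), (w6,w2,w5), (w6,w2,w7).

5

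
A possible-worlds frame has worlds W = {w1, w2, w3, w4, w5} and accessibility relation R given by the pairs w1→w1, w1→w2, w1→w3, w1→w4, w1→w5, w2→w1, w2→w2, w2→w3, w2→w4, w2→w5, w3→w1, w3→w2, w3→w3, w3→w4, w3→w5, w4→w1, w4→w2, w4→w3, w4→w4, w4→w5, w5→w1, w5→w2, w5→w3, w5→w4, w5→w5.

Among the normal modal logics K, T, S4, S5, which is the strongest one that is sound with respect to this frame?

S5

Reflexive (axiom T): yes — every world is R-related to itself.
Transitive (axiom 4): yes — every two-step R-path is closed by a direct edge.
Euclidean (axiom 5): yes — any two successors of a common world are R-related.
So F validates K, T, S4, S5. The strongest is S5.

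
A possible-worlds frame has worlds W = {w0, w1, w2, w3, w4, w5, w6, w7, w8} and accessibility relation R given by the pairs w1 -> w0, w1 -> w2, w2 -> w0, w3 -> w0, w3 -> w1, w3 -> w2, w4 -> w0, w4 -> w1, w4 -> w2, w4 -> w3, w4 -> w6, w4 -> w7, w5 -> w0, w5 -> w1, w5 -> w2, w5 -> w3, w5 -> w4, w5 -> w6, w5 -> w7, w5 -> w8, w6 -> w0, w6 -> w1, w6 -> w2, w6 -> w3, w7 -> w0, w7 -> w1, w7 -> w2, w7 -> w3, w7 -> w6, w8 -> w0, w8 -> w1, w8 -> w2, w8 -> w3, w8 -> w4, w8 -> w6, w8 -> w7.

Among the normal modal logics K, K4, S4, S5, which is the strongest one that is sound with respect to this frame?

K4

Transitive (axiom 4): yes — every two-step R-path is closed by a direct edge.
Reflexive (axiom T): no — w0 is not related to itself.
Euclidean (axiom 5): no — w1 R w0 and w1 R w2, but not w0 R w2.
So F validates K, K4; S4 would additionally require R to be reflexive. The strongest is K4.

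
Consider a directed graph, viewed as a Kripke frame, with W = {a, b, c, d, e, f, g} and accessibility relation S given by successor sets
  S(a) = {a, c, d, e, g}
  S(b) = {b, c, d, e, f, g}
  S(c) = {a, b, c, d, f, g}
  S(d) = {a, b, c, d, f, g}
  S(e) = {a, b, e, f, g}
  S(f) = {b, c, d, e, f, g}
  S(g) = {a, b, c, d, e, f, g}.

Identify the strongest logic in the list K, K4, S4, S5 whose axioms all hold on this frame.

K

Transitive (axiom 4): no — a S c and c S b, but not a S b.
Reflexive (axiom T): yes — every world is S-related to itself.
Euclidean (axiom 5): no — a S c and a S e, but not c S e.
So F validates K; K4 would additionally require S to be transitive. The strongest is K.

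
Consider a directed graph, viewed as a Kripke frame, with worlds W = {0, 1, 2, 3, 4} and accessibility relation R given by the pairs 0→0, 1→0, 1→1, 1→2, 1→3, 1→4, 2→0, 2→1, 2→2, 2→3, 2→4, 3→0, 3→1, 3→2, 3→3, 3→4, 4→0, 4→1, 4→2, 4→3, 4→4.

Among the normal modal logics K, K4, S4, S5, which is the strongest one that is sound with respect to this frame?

S4

Transitive (axiom 4): yes — every two-step R-path is closed by a direct edge.
Reflexive (axiom T): yes — every world is R-related to itself.
Euclidean (axiom 5): no — 1 R 0 and 1 R 2, but not 0 R 2.
So F validates K, K4, S4; S5 would additionally require R to be Euclidean. The strongest is S4.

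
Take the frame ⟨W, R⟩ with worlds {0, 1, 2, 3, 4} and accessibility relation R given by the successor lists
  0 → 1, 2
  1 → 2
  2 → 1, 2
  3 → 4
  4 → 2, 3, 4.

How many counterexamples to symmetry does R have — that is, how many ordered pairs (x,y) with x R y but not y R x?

Enumerating: (0,1), (0,2), (4,2).

3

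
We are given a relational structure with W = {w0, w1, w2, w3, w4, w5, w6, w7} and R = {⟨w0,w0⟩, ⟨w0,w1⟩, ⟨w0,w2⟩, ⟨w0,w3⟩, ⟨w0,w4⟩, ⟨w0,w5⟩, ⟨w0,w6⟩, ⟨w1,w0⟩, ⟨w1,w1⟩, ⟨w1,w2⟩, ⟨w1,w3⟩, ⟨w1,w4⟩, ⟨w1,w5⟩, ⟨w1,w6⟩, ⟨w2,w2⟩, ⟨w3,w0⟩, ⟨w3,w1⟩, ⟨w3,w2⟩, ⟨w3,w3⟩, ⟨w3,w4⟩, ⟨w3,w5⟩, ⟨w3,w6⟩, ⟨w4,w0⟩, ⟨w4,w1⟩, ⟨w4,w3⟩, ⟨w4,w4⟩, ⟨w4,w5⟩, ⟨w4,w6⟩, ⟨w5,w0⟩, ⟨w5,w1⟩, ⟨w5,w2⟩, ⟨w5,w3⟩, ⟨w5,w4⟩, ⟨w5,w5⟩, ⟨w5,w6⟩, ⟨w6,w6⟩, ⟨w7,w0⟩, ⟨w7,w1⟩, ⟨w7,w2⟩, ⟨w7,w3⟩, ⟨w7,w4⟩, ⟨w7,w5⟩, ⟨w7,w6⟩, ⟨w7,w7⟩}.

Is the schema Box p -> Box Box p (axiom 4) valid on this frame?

By correspondence theory, 4 is valid on a frame iff R is transitive.
Transitive: no — w4 R w0 and w0 R w2, but not w4 R w2.

No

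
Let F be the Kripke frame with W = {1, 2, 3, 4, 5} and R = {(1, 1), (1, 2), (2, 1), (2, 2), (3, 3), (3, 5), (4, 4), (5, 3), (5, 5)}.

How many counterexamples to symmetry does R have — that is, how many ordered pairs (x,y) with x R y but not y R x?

R is symmetric; there are no such tuples.

0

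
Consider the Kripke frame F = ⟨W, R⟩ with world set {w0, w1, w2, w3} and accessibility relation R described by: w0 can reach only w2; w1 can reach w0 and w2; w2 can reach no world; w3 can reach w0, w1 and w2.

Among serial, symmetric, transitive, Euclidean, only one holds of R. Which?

transitive

Serial: no — w2 has no R-successor.
Symmetric: no — w0 R w2 but not w2 R w0.
Transitive: yes — every two-step R-path is closed by a direct edge.
Euclidean: no — w1 R w2 and w1 R w0, but not w2 R w0.
Only transitive holds.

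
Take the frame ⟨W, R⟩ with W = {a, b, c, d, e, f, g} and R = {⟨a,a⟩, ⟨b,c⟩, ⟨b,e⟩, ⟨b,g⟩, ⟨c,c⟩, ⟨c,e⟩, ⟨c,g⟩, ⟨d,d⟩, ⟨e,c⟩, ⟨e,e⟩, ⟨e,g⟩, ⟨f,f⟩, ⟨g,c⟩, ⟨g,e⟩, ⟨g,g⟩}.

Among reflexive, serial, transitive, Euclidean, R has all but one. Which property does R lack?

reflexive

Reflexive: no — b is not related to itself.
Serial: yes — every world has a successor (e.g. a R a).
Transitive: yes — every two-step R-path is closed by a direct edge.
Euclidean: yes — any two successors of a common world are R-related.
Only reflexive fails.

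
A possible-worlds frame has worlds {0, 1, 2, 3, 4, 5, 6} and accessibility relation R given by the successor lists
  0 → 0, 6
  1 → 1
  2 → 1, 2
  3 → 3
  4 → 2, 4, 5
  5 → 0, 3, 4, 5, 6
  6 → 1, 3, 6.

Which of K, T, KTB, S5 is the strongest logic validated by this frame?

Reflexive (axiom T): yes — every world is R-related to itself.
Symmetric (axiom B): no — 0 R 6 but not 6 R 0.
Euclidean (axiom 5): no — 4 R 2 and 4 R 5, but not 2 R 5.
So F validates K, T; KTB would additionally require R to be symmetric. The strongest is T.

T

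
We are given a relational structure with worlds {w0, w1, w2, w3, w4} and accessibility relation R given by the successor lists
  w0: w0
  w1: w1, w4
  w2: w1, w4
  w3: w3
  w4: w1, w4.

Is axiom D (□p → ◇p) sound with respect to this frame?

Axiom D corresponds to the accessibility relation being serial.
Serial: yes — every world has a successor (e.g. w0 R w0).

Yes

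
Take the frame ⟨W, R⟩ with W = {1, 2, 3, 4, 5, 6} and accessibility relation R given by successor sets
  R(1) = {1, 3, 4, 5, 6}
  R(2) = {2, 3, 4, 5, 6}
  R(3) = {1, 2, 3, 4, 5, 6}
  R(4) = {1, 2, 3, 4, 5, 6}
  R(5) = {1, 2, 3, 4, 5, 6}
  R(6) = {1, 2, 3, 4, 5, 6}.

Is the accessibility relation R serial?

Serial: yes — every world has a successor (e.g. 1 R 1).

Yes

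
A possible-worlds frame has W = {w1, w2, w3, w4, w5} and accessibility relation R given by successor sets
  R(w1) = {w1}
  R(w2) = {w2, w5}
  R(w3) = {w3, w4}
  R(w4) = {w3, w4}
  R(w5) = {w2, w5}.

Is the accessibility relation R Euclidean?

Euclidean: yes — any two successors of a common world are R-related.

Yes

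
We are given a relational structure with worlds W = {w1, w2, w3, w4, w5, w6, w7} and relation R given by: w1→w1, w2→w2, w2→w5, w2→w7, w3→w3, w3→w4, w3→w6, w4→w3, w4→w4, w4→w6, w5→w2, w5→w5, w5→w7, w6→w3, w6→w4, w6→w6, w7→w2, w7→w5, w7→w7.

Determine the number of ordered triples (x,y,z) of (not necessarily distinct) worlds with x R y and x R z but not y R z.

R is Euclidean; there are no such tuples.

0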